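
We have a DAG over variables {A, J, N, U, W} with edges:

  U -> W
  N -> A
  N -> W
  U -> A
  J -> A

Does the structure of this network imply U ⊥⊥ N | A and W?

Enumerating the 2 paths from U to N and testing each for blocking by {A, W}:
  1. U → A ← N — A:collider[open] ⇒ active
  2. U → W ← N — W:collider[open] ⇒ active
Because an active path exists, U and N are not d-separated.

No — U and N are not d-separated given {A, W}.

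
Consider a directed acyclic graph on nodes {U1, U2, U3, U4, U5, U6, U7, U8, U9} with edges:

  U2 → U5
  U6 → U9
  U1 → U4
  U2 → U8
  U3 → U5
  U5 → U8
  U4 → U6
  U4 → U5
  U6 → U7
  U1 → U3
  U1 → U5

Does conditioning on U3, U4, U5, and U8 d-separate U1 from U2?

There are 6 undirected paths between U1 and U2; checking each against the conditioning set {U3, U4, U5, U8}:
  1. U1 → U4 → U5 → U8 ← U2 — U4:chain[blocks]; U5:chain[blocks]; U8:collider[open] ⇒ blocked
  2. U1 → U4 → U5 ← U2 — U4:chain[blocks]; U5:collider[open] ⇒ blocked
  3. U1 → U3 → U5 → U8 ← U2 — U3:chain[blocks]; U5:chain[blocks]; U8:collider[open] ⇒ blocked
  4. U1 → U3 → U5 ← U2 — U3:chain[blocks]; U5:collider[open] ⇒ blocked
  5. U1 → U5 → U8 ← U2 — U5:chain[blocks]; U8:collider[open] ⇒ blocked
  6. U1 → U5 ← U2 — U5:collider[open] ⇒ active
Because an active path exists, U1 and U2 are not d-separated.

No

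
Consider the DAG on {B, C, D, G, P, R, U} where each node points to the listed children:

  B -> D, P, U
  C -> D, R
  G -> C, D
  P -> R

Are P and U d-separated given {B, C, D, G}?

3 paths connect P and U; each must be blocked for d-separation to hold:
  1. P → R ← C → D ← B → U — R:collider[blocks]; C:fork[blocks]; D:collider[open]; B:fork[blocks] ⇒ blocked
  2. P → R ← C ← G → D ← B → U — R:collider[blocks]; C:chain[blocks]; G:fork[blocks]; D:collider[open]; B:fork[blocks] ⇒ blocked
  3. P ← B → U — B:fork[blocks] ⇒ blocked
Every path is blocked, so P and U are d-separated given {B, C, D, G}.

Yes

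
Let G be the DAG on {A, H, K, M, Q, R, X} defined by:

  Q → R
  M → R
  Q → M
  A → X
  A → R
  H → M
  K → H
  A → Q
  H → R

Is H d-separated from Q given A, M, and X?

We examine all 6 paths between H and Q:
  1. H → M → R ← A → Q — M:chain[blocks]; R:collider[blocks]; A:fork[blocks] ⇒ blocked
  2. H → M → R ← Q — M:chain[blocks]; R:collider[blocks] ⇒ blocked
  3. H → M ← Q — M:collider[open] ⇒ active
  4. H → R ← M ← Q — R:collider[blocks]; M:chain[blocks] ⇒ blocked
  5. H → R ← A → Q — R:collider[blocks]; A:fork[blocks] ⇒ blocked
  6. H → R ← Q — R:collider[blocks] ⇒ blocked
At least one path is unblocked, so d-separation fails.

No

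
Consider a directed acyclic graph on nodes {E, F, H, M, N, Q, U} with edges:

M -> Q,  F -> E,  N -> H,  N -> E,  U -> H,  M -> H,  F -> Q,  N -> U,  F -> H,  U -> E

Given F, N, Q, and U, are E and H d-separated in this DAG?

We examine all 6 paths between E and H:
Path 1: E ← U ← N → H
  U is a chain here and U is conditioned on, so the path is blocked at U.
Path 2: E ← U → H
  U is a fork here and U is conditioned on, so the path is blocked at U.
Path 3: E ← N → U → H
  N is a fork here and N is conditioned on, so the path is blocked at N.
Path 4: E ← N → H
  N is a fork here and N is conditioned on, so the path is blocked at N.
Path 5: E ← F → Q ← M → H
  F is a fork here and F is conditioned on, so the path is blocked at F.
Path 6: E ← F → H
  F is a fork here and F is conditioned on, so the path is blocked at F.
Every path is blocked, so E and H are d-separated given {F, N, Q, U}.

Yes — E and H are d-separated given {F, N, Q, U}.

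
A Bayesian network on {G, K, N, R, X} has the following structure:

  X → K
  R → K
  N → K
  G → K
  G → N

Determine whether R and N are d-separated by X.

Enumerating the 2 paths from R to N and testing each for blocking by {X}:
Path 1: R → K ← G → N
  K is a collider here and neither K nor any of its descendants is conditioned on, so the collider stays closed — the path is blocked at K.
Path 2: R → K ← N
  K is a collider here and neither K nor any of its descendants is conditioned on, so the collider stays closed — the path is blocked at K.
Every path is blocked, so R and N are d-separated given {X}.

Yes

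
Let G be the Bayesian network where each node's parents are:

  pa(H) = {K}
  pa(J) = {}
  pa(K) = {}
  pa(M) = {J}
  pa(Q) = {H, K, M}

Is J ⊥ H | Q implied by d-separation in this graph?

Enumerating the 2 paths from J to H and testing each for blocking by {Q}:
Path 1: J → M → Q ← K → H
  M is a chain and M is not conditioned on; Q is a collider and Q is conditioned on, which opens it; K is a fork and K is not conditioned on — no node blocks this path, so it is active.
Path 2: J → M → Q ← H
  M is a chain and M is not conditioned on; Q is a collider and Q is conditioned on, which opens it — no node blocks this path, so it is active.
Since the path J → M → Q ← K → H is active, J and H are not d-separated given {Q}.

No — J and H are not d-separated given {Q}.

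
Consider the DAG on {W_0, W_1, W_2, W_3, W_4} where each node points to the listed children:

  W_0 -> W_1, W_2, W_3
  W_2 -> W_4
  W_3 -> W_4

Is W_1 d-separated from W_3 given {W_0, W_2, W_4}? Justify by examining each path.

Yes

2 paths connect W_1 and W_3; each must be blocked for d-separation to hold:
Path 1: W_1 ← W_0 → W_3
  W_0 is a fork here and W_0 is conditioned on, so the path is blocked at W_0.
Path 2: W_1 ← W_0 → W_2 → W_4 ← W_3
  W_0 is a fork here and W_0 is conditioned on, so the path is blocked at W_0.
Every path is blocked, so W_1 and W_3 are d-separated given {W_0, W_2, W_4}.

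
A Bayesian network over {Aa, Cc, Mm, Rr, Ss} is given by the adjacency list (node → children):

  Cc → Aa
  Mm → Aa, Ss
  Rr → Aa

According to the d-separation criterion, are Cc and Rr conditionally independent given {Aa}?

There is one path between Cc and Rr:
Path 1: Cc → Aa ← Rr
  Aa is a collider and Aa is conditioned on, which opens it — no node blocks this path, so it is active.
Since the path Cc → Aa ← Rr is active, Cc and Rr are not d-separated given {Aa}.

No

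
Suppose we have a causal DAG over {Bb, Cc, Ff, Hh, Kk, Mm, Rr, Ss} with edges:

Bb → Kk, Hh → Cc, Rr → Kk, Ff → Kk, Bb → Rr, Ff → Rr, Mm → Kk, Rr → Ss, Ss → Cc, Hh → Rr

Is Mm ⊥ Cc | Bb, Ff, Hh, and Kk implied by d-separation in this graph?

6 paths connect Mm and Cc; each must be blocked for d-separation to hold:
Path 1: Mm → Kk ← Ff → Rr ← Hh → Cc
  Ff is a fork here and Ff is conditioned on, so the path is blocked at Ff.
Path 2: Mm → Kk ← Ff → Rr → Ss → Cc
  Ff is a fork here and Ff is conditioned on, so the path is blocked at Ff.
Path 3: Mm → Kk ← Rr ← Hh → Cc
  Hh is a fork here and Hh is conditioned on, so the path is blocked at Hh.
Path 4: Mm → Kk ← Rr → Ss → Cc
  Kk is a collider and Kk is conditioned on, which opens it; Rr is a fork and Rr is not conditioned on; Ss is a chain and Ss is not conditioned on — no node blocks this path, so it is active.
Path 5: Mm → Kk ← Bb → Rr ← Hh → Cc
  Bb is a fork here and Bb is conditioned on, so the path is blocked at Bb.
Path 6: Mm → Kk ← Bb → Rr → Ss → Cc
  Bb is a fork here and Bb is conditioned on, so the path is blocked at Bb.
Since the path Mm → Kk ← Rr → Ss → Cc is active, Mm and Cc are not d-separated given {Bb, Ff, Hh, Kk}.

No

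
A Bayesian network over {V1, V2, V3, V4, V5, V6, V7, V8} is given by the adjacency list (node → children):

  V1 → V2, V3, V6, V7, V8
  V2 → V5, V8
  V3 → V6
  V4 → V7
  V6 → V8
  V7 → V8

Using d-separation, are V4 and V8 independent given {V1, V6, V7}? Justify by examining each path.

There are 5 undirected paths between V4 and V8; checking each against the conditioning set {V1, V6, V7}:
Path 1: V4 → V7 → V8
  V7 is a chain here and V7 is conditioned on, so the path is blocked at V7.
Path 2: V4 → V7 ← V1 → V8
  V1 is a fork here and V1 is conditioned on, so the path is blocked at V1.
Path 3: V4 → V7 ← V1 → V2 → V8
  V1 is a fork here and V1 is conditioned on, so the path is blocked at V1.
Path 4: V4 → V7 ← V1 → V6 → V8
  V1 is a fork here and V1 is conditioned on, so the path is blocked at V1.
Path 5: V4 → V7 ← V1 → V3 → V6 → V8
  V1 is a fork here and V1 is conditioned on, so the path is blocked at V1.
Every path is blocked, so V4 and V8 are d-separated given {V1, V6, V7}.

Yes — V4 and V8 are d-separated given {V1, V6, V7}.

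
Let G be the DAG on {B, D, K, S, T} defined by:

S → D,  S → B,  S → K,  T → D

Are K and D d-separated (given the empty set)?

The only undirected path from K to D is:
  1. K ← S → D — S:fork[open] ⇒ active
Because an active path exists, K and D are not d-separated.

No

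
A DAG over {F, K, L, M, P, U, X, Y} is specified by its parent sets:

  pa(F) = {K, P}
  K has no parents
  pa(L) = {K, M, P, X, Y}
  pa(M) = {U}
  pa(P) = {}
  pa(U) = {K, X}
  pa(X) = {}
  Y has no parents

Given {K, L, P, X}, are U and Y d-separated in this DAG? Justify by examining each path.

Enumerating the 4 paths from U to Y and testing each for blocking by {K, L, P, X}:
Path 1: U → M → L ← Y
  M is a chain and M is not conditioned on; L is a collider and L is conditioned on, which opens it — no node blocks this path, so it is active.
Path 2: U ← X → L ← Y
  X is a fork here and X is conditioned on, so the path is blocked at X.
Path 3: U ← K → L ← Y
  K is a fork here and K is conditioned on, so the path is blocked at K.
Path 4: U ← K → F ← P → L ← Y
  K is a fork here and K is conditioned on, so the path is blocked at K.
At least one path is unblocked, so d-separation fails.

No — U and Y are not d-separated given {K, L, P, X}.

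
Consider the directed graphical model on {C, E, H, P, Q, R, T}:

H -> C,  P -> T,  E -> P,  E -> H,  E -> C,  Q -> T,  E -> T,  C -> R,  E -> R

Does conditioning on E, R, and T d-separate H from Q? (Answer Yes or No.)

Yes

6 paths connect H and Q; each must be blocked for d-separation to hold:
Path 1: H ← E → P → T ← Q
  E is a fork here and E is conditioned on, so the path is blocked at E.
Path 2: H ← E → T ← Q
  E is a fork here and E is conditioned on, so the path is blocked at E.
Path 3: H → C → R ← E → P → T ← Q
  E is a fork here and E is conditioned on, so the path is blocked at E.
Path 4: H → C → R ← E → T ← Q
  E is a fork here and E is conditioned on, so the path is blocked at E.
Path 5: H → C ← E → P → T ← Q
  E is a fork here and E is conditioned on, so the path is blocked at E.
Path 6: H → C ← E → T ← Q
  E is a fork here and E is conditioned on, so the path is blocked at E.
Since every path is blocked, d-separation holds.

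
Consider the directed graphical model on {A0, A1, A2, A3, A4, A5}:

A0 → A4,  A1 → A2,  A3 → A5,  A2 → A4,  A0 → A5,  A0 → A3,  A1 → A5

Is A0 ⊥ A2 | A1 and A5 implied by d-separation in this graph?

Yes

There are 3 undirected paths between A0 and A2; checking each against the conditioning set {A1, A5}:
Path 1: A0 → A3 → A5 ← A1 → A2
  A1 is a fork here and A1 is conditioned on, so the path is blocked at A1.
Path 2: A0 → A4 ← A2
  A4 is a collider here and neither A4 nor any of its descendants is conditioned on, so the collider stays closed — the path is blocked at A4.
Path 3: A0 → A5 ← A1 → A2
  A1 is a fork here and A1 is conditioned on, so the path is blocked at A1.
Every path is blocked, so A0 and A2 are d-separated given {A1, A5}.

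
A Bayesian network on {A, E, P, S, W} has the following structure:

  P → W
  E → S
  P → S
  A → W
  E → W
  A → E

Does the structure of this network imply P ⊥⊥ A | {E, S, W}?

Enumerating the 4 paths from P to A and testing each for blocking by {E, S, W}:
Path 1: P → S ← E ← A
  E is a chain here and E is conditioned on, so the path is blocked at E.
Path 2: P → S ← E → W ← A
  E is a fork here and E is conditioned on, so the path is blocked at E.
Path 3: P → W ← E ← A
  E is a chain here and E is conditioned on, so the path is blocked at E.
Path 4: P → W ← A
  W is a collider and W is conditioned on, which opens it — no node blocks this path, so it is active.
At least one path is unblocked, so d-separation fails.

No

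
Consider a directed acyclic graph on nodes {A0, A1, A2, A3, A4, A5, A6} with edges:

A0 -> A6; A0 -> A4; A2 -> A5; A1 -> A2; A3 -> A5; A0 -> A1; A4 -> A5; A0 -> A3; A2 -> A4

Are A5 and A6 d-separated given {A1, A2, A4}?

No

5 paths connect A5 and A6; each must be blocked for d-separation to hold:
  1. A5 ← A3 ← A0 → A6 — A3:chain[open]; A0:fork[open] ⇒ active
  2. A5 ← A2 ← A1 ← A0 → A6 — A2:chain[blocks]; A1:chain[blocks]; A0:fork[open] ⇒ blocked
  3. A5 ← A2 → A4 ← A0 → A6 — A2:fork[blocks]; A4:collider[open]; A0:fork[open] ⇒ blocked
  4. A5 ← A4 ← A0 → A6 — A4:chain[blocks]; A0:fork[open] ⇒ blocked
  5. A5 ← A4 ← A2 ← A1 ← A0 → A6 — A4:chain[blocks]; A2:chain[blocks]; A1:chain[blocks]; A0:fork[open] ⇒ blocked
At least one path is unblocked, so d-separation fails.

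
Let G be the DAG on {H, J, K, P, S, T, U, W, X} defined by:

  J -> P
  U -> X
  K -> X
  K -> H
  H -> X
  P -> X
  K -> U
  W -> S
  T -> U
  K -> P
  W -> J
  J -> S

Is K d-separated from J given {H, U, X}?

No

Enumerating the 4 paths from K to J and testing each for blocking by {H, U, X}:
  1. K → H → X ← P ← J — H:chain[blocks]; X:collider[open]; P:chain[open] ⇒ blocked
  2. K → X ← P ← J — X:collider[open]; P:chain[open] ⇒ active
  3. K → U → X ← P ← J — U:chain[blocks]; X:collider[open]; P:chain[open] ⇒ blocked
  4. K → P ← J — P:collider[open] ⇒ active
Since the path K → X ← P ← J is active, K and J are not d-separated given {H, U, X}.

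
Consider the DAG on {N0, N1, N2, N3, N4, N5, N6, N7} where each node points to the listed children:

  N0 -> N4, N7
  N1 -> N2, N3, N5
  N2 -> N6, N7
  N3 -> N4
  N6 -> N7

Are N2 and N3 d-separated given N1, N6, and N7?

We examine all 3 paths between N2 and N3:
Path 1: N2 ← N1 → N3
  N1 is a fork here and N1 is conditioned on, so the path is blocked at N1.
Path 2: N2 → N6 → N7 ← N0 → N4 ← N3
  N6 is a chain here and N6 is conditioned on, so the path is blocked at N6.
Path 3: N2 → N7 ← N0 → N4 ← N3
  N4 is a collider here and neither N4 nor any of its descendants is conditioned on, so the collider stays closed — the path is blocked at N4.
Every path is blocked, so N2 and N3 are d-separated given {N1, N6, N7}.

Yes — N2 and N3 are d-separated given {N1, N6, N7}.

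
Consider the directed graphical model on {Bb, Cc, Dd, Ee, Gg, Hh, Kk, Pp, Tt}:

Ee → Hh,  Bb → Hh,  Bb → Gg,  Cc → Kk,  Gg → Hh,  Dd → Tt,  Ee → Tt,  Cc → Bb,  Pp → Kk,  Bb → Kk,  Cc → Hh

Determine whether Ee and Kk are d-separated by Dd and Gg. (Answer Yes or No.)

Yes — Ee and Kk are d-separated given {Dd, Gg}.

6 paths connect Ee and Kk; each must be blocked for d-separation to hold:
Path 1: Ee → Hh ← Gg ← Bb → Kk
  Hh is a collider here and neither Hh nor any of its descendants is conditioned on, so the collider stays closed — the path is blocked at Hh.
Path 2: Ee → Hh ← Gg ← Bb ← Cc → Kk
  Hh is a collider here and neither Hh nor any of its descendants is conditioned on, so the collider stays closed — the path is blocked at Hh.
Path 3: Ee → Hh ← Bb → Kk
  Hh is a collider here and neither Hh nor any of its descendants is conditioned on, so the collider stays closed — the path is blocked at Hh.
Path 4: Ee → Hh ← Bb ← Cc → Kk
  Hh is a collider here and neither Hh nor any of its descendants is conditioned on, so the collider stays closed — the path is blocked at Hh.
Path 5: Ee → Hh ← Cc → Kk
  Hh is a collider here and neither Hh nor any of its descendants is conditioned on, so the collider stays closed — the path is blocked at Hh.
Path 6: Ee → Hh ← Cc → Bb → Kk
  Hh is a collider here and neither Hh nor any of its descendants is conditioned on, so the collider stays closed — the path is blocked at Hh.
Since every path is blocked, d-separation holds.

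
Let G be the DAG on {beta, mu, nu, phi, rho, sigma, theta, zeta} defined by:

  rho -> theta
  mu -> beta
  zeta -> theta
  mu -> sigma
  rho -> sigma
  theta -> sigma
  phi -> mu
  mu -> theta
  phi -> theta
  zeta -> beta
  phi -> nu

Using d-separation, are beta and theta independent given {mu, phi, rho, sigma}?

No

We examine all 5 paths between beta and theta:
Path 1: beta ← mu ← phi → theta
  mu is a chain here and mu is conditioned on, so the path is blocked at mu.
Path 2: beta ← mu → sigma ← rho → theta
  mu is a fork here and mu is conditioned on, so the path is blocked at mu.
Path 3: beta ← mu → sigma ← theta
  mu is a fork here and mu is conditioned on, so the path is blocked at mu.
Path 4: beta ← mu → theta
  mu is a fork here and mu is conditioned on, so the path is blocked at mu.
Path 5: beta ← zeta → theta
  zeta is a fork and zeta is not conditioned on — no node blocks this path, so it is active.
Since the path beta ← zeta → theta is active, beta and theta are not d-separated given {mu, phi, rho, sigma}.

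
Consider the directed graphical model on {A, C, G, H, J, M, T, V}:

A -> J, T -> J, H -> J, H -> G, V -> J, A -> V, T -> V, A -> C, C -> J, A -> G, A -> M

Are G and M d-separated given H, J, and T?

No — G and M are not d-separated given {H, J, T}.

5 paths connect G and M; each must be blocked for d-separation to hold:
Path 1: G ← H → J ← C ← A → M
  H is a fork here and H is conditioned on, so the path is blocked at H.
Path 2: G ← H → J ← V ← A → M
  H is a fork here and H is conditioned on, so the path is blocked at H.
Path 3: G ← H → J ← T → V ← A → M
  H is a fork here and H is conditioned on, so the path is blocked at H.
Path 4: G ← H → J ← A → M
  H is a fork here and H is conditioned on, so the path is blocked at H.
Path 5: G ← A → M
  A is a fork and A is not conditioned on — no node blocks this path, so it is active.
At least one path is unblocked, so d-separation fails.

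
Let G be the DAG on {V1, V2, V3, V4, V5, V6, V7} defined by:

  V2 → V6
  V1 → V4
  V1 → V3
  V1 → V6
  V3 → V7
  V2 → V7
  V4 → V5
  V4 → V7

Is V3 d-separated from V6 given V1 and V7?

There are 4 undirected paths between V3 and V6; checking each against the conditioning set {V1, V7}:
  1. V3 ← V1 → V4 → V7 ← V2 → V6 — V1:fork[blocks]; V4:chain[open]; V7:collider[open]; V2:fork[open] ⇒ blocked
  2. V3 ← V1 → V6 — V1:fork[blocks] ⇒ blocked
  3. V3 → V7 ← V2 → V6 — V7:collider[open]; V2:fork[open] ⇒ active
  4. V3 → V7 ← V4 ← V1 → V6 — V7:collider[open]; V4:chain[open]; V1:fork[blocks] ⇒ blocked
Since the path V3 → V7 ← V2 → V6 is active, V3 and V6 are not d-separated given {V1, V7}.

No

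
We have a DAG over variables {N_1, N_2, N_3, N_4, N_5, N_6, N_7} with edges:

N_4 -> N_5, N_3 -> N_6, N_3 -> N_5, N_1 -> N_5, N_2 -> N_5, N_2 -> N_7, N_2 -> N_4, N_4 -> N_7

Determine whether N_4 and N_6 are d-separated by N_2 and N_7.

Yes

There are 3 undirected paths between N_4 and N_6; checking each against the conditioning set {N_2, N_7}:
Path 1: N_4 → N_5 ← N_3 → N_6
  N_5 is a collider here and neither N_5 nor any of its descendants is conditioned on, so the collider stays closed — the path is blocked at N_5.
Path 2: N_4 → N_7 ← N_2 → N_5 ← N_3 → N_6
  N_2 is a fork here and N_2 is conditioned on, so the path is blocked at N_2.
Path 3: N_4 ← N_2 → N_5 ← N_3 → N_6
  N_2 is a fork here and N_2 is conditioned on, so the path is blocked at N_2.
Since every path is blocked, d-separation holds.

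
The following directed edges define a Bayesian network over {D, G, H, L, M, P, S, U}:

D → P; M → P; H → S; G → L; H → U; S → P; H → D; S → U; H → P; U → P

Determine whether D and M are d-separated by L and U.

Yes — D and M are d-separated given {L, U}.

We examine all 6 paths between D and M:
Path 1: D ← H → U ← S → P ← M
  P is a collider here and neither P nor any of its descendants is conditioned on, so the collider stays closed — the path is blocked at P.
Path 2: D ← H → U → P ← M
  U is a chain here and U is conditioned on, so the path is blocked at U.
Path 3: D ← H → S → U → P ← M
  U is a chain here and U is conditioned on, so the path is blocked at U.
Path 4: D ← H → S → P ← M
  P is a collider here and neither P nor any of its descendants is conditioned on, so the collider stays closed — the path is blocked at P.
Path 5: D ← H → P ← M
  P is a collider here and neither P nor any of its descendants is conditioned on, so the collider stays closed — the path is blocked at P.
Path 6: D → P ← M
  P is a collider here and neither P nor any of its descendants is conditioned on, so the collider stays closed — the path is blocked at P.
Since every path is blocked, d-separation holds.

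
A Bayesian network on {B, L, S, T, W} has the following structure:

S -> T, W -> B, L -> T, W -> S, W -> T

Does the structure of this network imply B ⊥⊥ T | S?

Enumerating the 2 paths from B to T and testing each for blocking by {S}:
  1. B ← W → T — W:fork[open] ⇒ active
  2. B ← W → S → T — W:fork[open]; S:chain[blocks] ⇒ blocked
Since the path B ← W → T is active, B and T are not d-separated given {S}.

No — B and T are not d-separated given {S}.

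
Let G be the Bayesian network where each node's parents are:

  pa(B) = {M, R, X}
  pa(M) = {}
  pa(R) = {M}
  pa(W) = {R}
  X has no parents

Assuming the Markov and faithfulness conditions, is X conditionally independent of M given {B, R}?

We examine all 2 paths between X and M:
Path 1: X → B ← R ← M
  R is a chain here and R is conditioned on, so the path is blocked at R.
Path 2: X → B ← M
  B is a collider and B is conditioned on, which opens it — no node blocks this path, so it is active.
Because an active path exists, X and M are not d-separated.

No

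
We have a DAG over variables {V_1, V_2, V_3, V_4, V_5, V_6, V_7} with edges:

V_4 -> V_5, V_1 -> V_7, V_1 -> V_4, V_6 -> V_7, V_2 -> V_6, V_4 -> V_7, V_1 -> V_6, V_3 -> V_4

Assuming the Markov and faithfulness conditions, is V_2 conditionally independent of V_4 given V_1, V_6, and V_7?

Yes

4 paths connect V_2 and V_4; each must be blocked for d-separation to hold:
Path 1: V_2 → V_6 ← V_1 → V_4
  V_1 is a fork here and V_1 is conditioned on, so the path is blocked at V_1.
Path 2: V_2 → V_6 ← V_1 → V_7 ← V_4
  V_1 is a fork here and V_1 is conditioned on, so the path is blocked at V_1.
Path 3: V_2 → V_6 → V_7 ← V_1 → V_4
  V_6 is a chain here and V_6 is conditioned on, so the path is blocked at V_6.
Path 4: V_2 → V_6 → V_7 ← V_4
  V_6 is a chain here and V_6 is conditioned on, so the path is blocked at V_6.
All paths are blocked; V_2 ⊥ V_4 | {V_1, V_6, V_7} holds.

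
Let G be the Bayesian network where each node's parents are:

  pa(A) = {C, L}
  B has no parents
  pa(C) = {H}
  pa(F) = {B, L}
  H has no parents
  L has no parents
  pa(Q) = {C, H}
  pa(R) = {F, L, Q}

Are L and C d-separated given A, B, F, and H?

No

We examine all 5 paths between L and C:
Path 1: L → A ← C
  A is a collider and A is conditioned on, which opens it — no node blocks this path, so it is active.
Path 2: L → R ← Q ← C
  R is a collider here and neither R nor any of its descendants is conditioned on, so the collider stays closed — the path is blocked at R.
Path 3: L → R ← Q ← H → C
  R is a collider here and neither R nor any of its descendants is conditioned on, so the collider stays closed — the path is blocked at R.
Path 4: L → F → R ← Q ← C
  F is a chain here and F is conditioned on, so the path is blocked at F.
Path 5: L → F → R ← Q ← H → C
  F is a chain here and F is conditioned on, so the path is blocked at F.
Since the path L → A ← C is active, L and C are not d-separated given {A, B, F, H}.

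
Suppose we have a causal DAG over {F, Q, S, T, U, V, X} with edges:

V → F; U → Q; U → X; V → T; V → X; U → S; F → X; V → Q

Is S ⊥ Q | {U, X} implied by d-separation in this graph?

Yes

3 paths connect S and Q; each must be blocked for d-separation to hold:
Path 1: S ← U → X ← F ← V → Q
  U is a fork here and U is conditioned on, so the path is blocked at U.
Path 2: S ← U → X ← V → Q
  U is a fork here and U is conditioned on, so the path is blocked at U.
Path 3: S ← U → Q
  U is a fork here and U is conditioned on, so the path is blocked at U.
All paths are blocked; S ⊥ Q | {U, X} holds.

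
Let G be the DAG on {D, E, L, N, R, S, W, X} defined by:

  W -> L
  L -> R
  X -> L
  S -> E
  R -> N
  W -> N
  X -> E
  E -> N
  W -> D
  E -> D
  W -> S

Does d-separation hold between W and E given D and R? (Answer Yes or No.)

No

We examine all 6 paths between W and E:
Path 1: W → N ← R ← L ← X → E
  N is a collider here and neither N nor any of its descendants is conditioned on, so the collider stays closed — the path is blocked at N.
Path 2: W → N ← E
  N is a collider here and neither N nor any of its descendants is conditioned on, so the collider stays closed — the path is blocked at N.
Path 3: W → L ← X → E
  L is a collider and its descendant R is conditioned on, which opens it; X is a fork and X is not conditioned on — no node blocks this path, so it is active.
Path 4: W → L → R → N ← E
  R is a chain here and R is conditioned on, so the path is blocked at R.
Path 5: W → S → E
  S is a chain and S is not conditioned on — no node blocks this path, so it is active.
Path 6: W → D ← E
  D is a collider and D is conditioned on, which opens it — no node blocks this path, so it is active.
Since the path W → L ← X → E is active, W and E are not d-separated given {D, R}.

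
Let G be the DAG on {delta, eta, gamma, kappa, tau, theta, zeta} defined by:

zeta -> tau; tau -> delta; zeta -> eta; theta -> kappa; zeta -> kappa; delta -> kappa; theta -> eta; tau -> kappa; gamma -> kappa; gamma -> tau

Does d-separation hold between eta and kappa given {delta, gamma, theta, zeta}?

There are 5 undirected paths between eta and kappa; checking each against the conditioning set {delta, gamma, theta, zeta}:
Path 1: eta ← zeta → tau → delta → kappa
  zeta is a fork here and zeta is conditioned on, so the path is blocked at zeta.
Path 2: eta ← zeta → tau → kappa
  zeta is a fork here and zeta is conditioned on, so the path is blocked at zeta.
Path 3: eta ← zeta → tau ← gamma → kappa
  zeta is a fork here and zeta is conditioned on, so the path is blocked at zeta.
Path 4: eta ← zeta → kappa
  zeta is a fork here and zeta is conditioned on, so the path is blocked at zeta.
Path 5: eta ← theta → kappa
  theta is a fork here and theta is conditioned on, so the path is blocked at theta.
Since every path is blocked, d-separation holds.

Yes — eta and kappa are d-separated given {delta, gamma, theta, zeta}.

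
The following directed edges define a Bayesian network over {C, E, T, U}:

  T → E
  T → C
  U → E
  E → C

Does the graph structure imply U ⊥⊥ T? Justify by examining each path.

Yes

We examine all 2 paths between U and T:
Path 1: U → E ← T
  E is a collider here and neither E nor any of its descendants is conditioned on, so the collider stays closed — the path is blocked at E.
Path 2: U → E → C ← T
  C is a collider here and neither C nor any of its descendants is conditioned on, so the collider stays closed — the path is blocked at C.
All paths are blocked; U ⊥ T | ∅ holds.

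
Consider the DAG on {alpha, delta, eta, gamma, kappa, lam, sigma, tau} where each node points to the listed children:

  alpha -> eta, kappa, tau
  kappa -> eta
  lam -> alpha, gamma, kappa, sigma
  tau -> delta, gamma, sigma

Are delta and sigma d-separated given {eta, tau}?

There are 5 undirected paths between delta and sigma; checking each against the conditioning set {eta, tau}:
  1. delta ← tau → sigma — tau:fork[blocks] ⇒ blocked
  2. delta ← tau → gamma ← lam → sigma — tau:fork[blocks]; gamma:collider[blocks]; lam:fork[open] ⇒ blocked
  3. delta ← tau ← alpha ← lam → sigma — tau:chain[blocks]; alpha:chain[open]; lam:fork[open] ⇒ blocked
  4. delta ← tau ← alpha → kappa ← lam → sigma — tau:chain[blocks]; alpha:fork[open]; kappa:collider[open]; lam:fork[open] ⇒ blocked
  5. delta ← tau ← alpha → eta ← kappa ← lam → sigma — tau:chain[blocks]; alpha:fork[open]; eta:collider[open]; kappa:chain[open]; lam:fork[open] ⇒ blocked
All paths are blocked; delta ⊥ sigma | {eta, tau} holds.

Yes — delta and sigma are d-separated given {eta, tau}.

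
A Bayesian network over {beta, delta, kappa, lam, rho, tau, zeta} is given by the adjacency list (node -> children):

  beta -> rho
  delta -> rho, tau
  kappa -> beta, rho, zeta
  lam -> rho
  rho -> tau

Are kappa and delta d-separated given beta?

We examine all 4 paths between kappa and delta:
  1. kappa → beta → rho ← delta — beta:chain[blocks]; rho:collider[blocks] ⇒ blocked
  2. kappa → beta → rho → tau ← delta — beta:chain[blocks]; rho:chain[open]; tau:collider[blocks] ⇒ blocked
  3. kappa → rho ← delta — rho:collider[blocks] ⇒ blocked
  4. kappa → rho → tau ← delta — rho:chain[open]; tau:collider[blocks] ⇒ blocked
Every path is blocked, so kappa and delta are d-separated given {beta}.

Yes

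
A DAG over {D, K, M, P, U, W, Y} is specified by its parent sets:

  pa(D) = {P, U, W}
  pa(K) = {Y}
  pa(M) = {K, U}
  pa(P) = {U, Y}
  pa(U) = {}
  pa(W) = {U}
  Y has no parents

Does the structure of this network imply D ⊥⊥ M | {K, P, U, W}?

Yes

We examine all 6 paths between D and M:
Path 1: D ← W ← U → M
  W is a chain here and W is conditioned on, so the path is blocked at W.
Path 2: D ← W ← U → P ← Y → K → M
  W is a chain here and W is conditioned on, so the path is blocked at W.
Path 3: D ← U → M
  U is a fork here and U is conditioned on, so the path is blocked at U.
Path 4: D ← U → P ← Y → K → M
  U is a fork here and U is conditioned on, so the path is blocked at U.
Path 5: D ← P ← Y → K → M
  P is a chain here and P is conditioned on, so the path is blocked at P.
Path 6: D ← P ← U → M
  P is a chain here and P is conditioned on, so the path is blocked at P.
Since every path is blocked, d-separation holds.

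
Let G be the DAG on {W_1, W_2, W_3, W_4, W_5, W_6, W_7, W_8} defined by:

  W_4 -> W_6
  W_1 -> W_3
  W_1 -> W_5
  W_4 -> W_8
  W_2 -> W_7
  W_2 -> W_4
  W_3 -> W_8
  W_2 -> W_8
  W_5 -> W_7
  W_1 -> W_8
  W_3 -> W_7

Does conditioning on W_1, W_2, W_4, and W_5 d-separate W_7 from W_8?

No

6 paths connect W_7 and W_8; each must be blocked for d-separation to hold:
  1. W_7 ← W_5 ← W_1 → W_8 — W_5:chain[blocks]; W_1:fork[blocks] ⇒ blocked
  2. W_7 ← W_5 ← W_1 → W_3 → W_8 — W_5:chain[blocks]; W_1:fork[blocks]; W_3:chain[open] ⇒ blocked
  3. W_7 ← W_2 → W_4 → W_8 — W_2:fork[blocks]; W_4:chain[blocks] ⇒ blocked
  4. W_7 ← W_2 → W_8 — W_2:fork[blocks] ⇒ blocked
  5. W_7 ← W_3 ← W_1 → W_8 — W_3:chain[open]; W_1:fork[blocks] ⇒ blocked
  6. W_7 ← W_3 → W_8 — W_3:fork[open] ⇒ active
Because an active path exists, W_7 and W_8 are not d-separated.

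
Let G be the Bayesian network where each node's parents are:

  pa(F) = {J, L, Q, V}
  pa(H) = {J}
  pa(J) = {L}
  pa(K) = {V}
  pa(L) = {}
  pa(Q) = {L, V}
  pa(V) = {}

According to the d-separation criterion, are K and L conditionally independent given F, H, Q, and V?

Enumerating the 6 paths from K to L and testing each for blocking by {F, H, Q, V}:
  1. K ← V → F ← Q ← L — V:fork[blocks]; F:collider[open]; Q:chain[blocks] ⇒ blocked
  2. K ← V → F ← J ← L — V:fork[blocks]; F:collider[open]; J:chain[open] ⇒ blocked
  3. K ← V → F ← L — V:fork[blocks]; F:collider[open] ⇒ blocked
  4. K ← V → Q → F ← J ← L — V:fork[blocks]; Q:chain[blocks]; F:collider[open]; J:chain[open] ⇒ blocked
  5. K ← V → Q → F ← L — V:fork[blocks]; Q:chain[blocks]; F:collider[open] ⇒ blocked
  6. K ← V → Q ← L — V:fork[blocks]; Q:collider[open] ⇒ blocked
Since every path is blocked, d-separation holds.

Yes — K and L are d-separated given {F, H, Q, V}.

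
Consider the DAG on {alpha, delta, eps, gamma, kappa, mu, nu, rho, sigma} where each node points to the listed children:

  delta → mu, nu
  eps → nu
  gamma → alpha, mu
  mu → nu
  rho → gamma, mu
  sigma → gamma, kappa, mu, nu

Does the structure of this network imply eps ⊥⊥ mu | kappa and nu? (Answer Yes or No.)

5 paths connect eps and mu; each must be blocked for d-separation to hold:
Path 1: eps → nu ← delta → mu
  nu is a collider and nu is conditioned on, which opens it; delta is a fork and delta is not conditioned on — no node blocks this path, so it is active.
Path 2: eps → nu ← mu
  nu is a collider and nu is conditioned on, which opens it — no node blocks this path, so it is active.
Path 3: eps → nu ← sigma → mu
  nu is a collider and nu is conditioned on, which opens it; sigma is a fork and sigma is not conditioned on — no node blocks this path, so it is active.
Path 4: eps → nu ← sigma → gamma → mu
  nu is a collider and nu is conditioned on, which opens it; sigma is a fork and sigma is not conditioned on; gamma is a chain and gamma is not conditioned on — no node blocks this path, so it is active.
Path 5: eps → nu ← sigma → gamma ← rho → mu
  nu is a collider and nu is conditioned on, which opens it; sigma is a fork and sigma is not conditioned on; gamma is a collider and its descendant nu is conditioned on, which opens it; rho is a fork and rho is not conditioned on — no node blocks this path, so it is active.
Because an active path exists, eps and mu are not d-separated.

No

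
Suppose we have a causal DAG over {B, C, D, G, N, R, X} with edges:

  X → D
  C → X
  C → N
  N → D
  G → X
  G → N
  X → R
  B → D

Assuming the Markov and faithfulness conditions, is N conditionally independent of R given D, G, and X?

Enumerating the 3 paths from N to R and testing each for blocking by {D, G, X}:
Path 1: N ← G → X → R
  G is a fork here and G is conditioned on, so the path is blocked at G.
Path 2: N → D ← X → R
  X is a fork here and X is conditioned on, so the path is blocked at X.
Path 3: N ← C → X → R
  X is a chain here and X is conditioned on, so the path is blocked at X.
Every path is blocked, so N and R are d-separated given {D, G, X}.

Yes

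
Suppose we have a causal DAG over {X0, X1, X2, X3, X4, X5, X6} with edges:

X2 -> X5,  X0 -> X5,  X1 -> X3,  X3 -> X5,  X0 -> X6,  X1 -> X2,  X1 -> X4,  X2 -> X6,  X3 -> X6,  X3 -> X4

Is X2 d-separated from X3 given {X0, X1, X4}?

We examine all 6 paths between X2 and X3:
Path 1: X2 ← X1 → X4 ← X3
  X1 is a fork here and X1 is conditioned on, so the path is blocked at X1.
Path 2: X2 ← X1 → X3
  X1 is a fork here and X1 is conditioned on, so the path is blocked at X1.
Path 3: X2 → X5 ← X0 → X6 ← X3
  X5 is a collider here and neither X5 nor any of its descendants is conditioned on, so the collider stays closed — the path is blocked at X5.
Path 4: X2 → X5 ← X3
  X5 is a collider here and neither X5 nor any of its descendants is conditioned on, so the collider stays closed — the path is blocked at X5.
Path 5: X2 → X6 ← X0 → X5 ← X3
  X6 is a collider here and neither X6 nor any of its descendants is conditioned on, so the collider stays closed — the path is blocked at X6.
Path 6: X2 → X6 ← X3
  X6 is a collider here and neither X6 nor any of its descendants is conditioned on, so the collider stays closed — the path is blocked at X6.
All paths are blocked; X2 ⊥ X3 | {X0, X1, X4} holds.

Yes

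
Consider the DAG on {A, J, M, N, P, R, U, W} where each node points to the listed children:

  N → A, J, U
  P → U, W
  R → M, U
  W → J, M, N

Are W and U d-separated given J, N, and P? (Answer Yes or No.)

4 paths connect W and U; each must be blocked for d-separation to hold:
Path 1: W → N → U
  N is a chain here and N is conditioned on, so the path is blocked at N.
Path 2: W → M ← R → U
  M is a collider here and neither M nor any of its descendants is conditioned on, so the collider stays closed — the path is blocked at M.
Path 3: W ← P → U
  P is a fork here and P is conditioned on, so the path is blocked at P.
Path 4: W → J ← N → U
  N is a fork here and N is conditioned on, so the path is blocked at N.
Since every path is blocked, d-separation holds.

Yes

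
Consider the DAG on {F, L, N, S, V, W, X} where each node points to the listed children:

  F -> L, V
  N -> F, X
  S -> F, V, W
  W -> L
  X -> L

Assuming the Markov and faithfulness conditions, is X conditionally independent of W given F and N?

We examine all 6 paths between X and W:
  1. X → L ← F → V ← S → W — L:collider[blocks]; F:fork[blocks]; V:collider[blocks]; S:fork[open] ⇒ blocked
  2. X → L ← F ← S → W — L:collider[blocks]; F:chain[blocks]; S:fork[open] ⇒ blocked
  3. X → L ← W — L:collider[blocks] ⇒ blocked
  4. X ← N → F → L ← W — N:fork[blocks]; F:chain[blocks]; L:collider[blocks] ⇒ blocked
  5. X ← N → F → V ← S → W — N:fork[blocks]; F:chain[blocks]; V:collider[blocks]; S:fork[open] ⇒ blocked
  6. X ← N → F ← S → W — N:fork[blocks]; F:collider[open]; S:fork[open] ⇒ blocked
Every path is blocked, so X and W are d-separated given {F, N}.

Yes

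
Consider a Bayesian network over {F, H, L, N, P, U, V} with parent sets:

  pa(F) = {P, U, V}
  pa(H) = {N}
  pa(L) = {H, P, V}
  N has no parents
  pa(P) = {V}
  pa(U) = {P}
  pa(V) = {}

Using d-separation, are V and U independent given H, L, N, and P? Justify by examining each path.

We examine all 6 paths between V and U:
  1. V → P → F ← U — P:chain[blocks]; F:collider[blocks] ⇒ blocked
  2. V → P → U — P:chain[blocks] ⇒ blocked
  3. V → F ← P → U — F:collider[blocks]; P:fork[blocks] ⇒ blocked
  4. V → F ← U — F:collider[blocks] ⇒ blocked
  5. V → L ← P → F ← U — L:collider[open]; P:fork[blocks]; F:collider[blocks] ⇒ blocked
  6. V → L ← P → U — L:collider[open]; P:fork[blocks] ⇒ blocked
Since every path is blocked, d-separation holds.

Yes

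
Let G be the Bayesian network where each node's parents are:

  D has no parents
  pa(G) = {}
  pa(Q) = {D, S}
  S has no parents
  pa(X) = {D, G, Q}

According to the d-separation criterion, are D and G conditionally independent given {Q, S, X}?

No

Enumerating the 2 paths from D to G and testing each for blocking by {Q, S, X}:
  1. D → Q → X ← G — Q:chain[blocks]; X:collider[open] ⇒ blocked
  2. D → X ← G — X:collider[open] ⇒ active
At least one path is unblocked, so d-separation fails.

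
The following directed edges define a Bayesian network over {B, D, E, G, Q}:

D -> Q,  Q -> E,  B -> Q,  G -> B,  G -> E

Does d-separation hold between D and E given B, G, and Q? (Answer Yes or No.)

There are 2 undirected paths between D and E; checking each against the conditioning set {B, G, Q}:
Path 1: D → Q ← B ← G → E
  B is a chain here and B is conditioned on, so the path is blocked at B.
Path 2: D → Q → E
  Q is a chain here and Q is conditioned on, so the path is blocked at Q.
All paths are blocked; D ⊥ E | {B, G, Q} holds.

Yes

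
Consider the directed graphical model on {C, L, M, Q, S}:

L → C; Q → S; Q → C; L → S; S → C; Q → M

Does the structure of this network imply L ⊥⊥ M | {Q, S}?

We examine all 4 paths between L and M:
  1. L → C ← Q → M — C:collider[blocks]; Q:fork[blocks] ⇒ blocked
  2. L → C ← S ← Q → M — C:collider[blocks]; S:chain[blocks]; Q:fork[blocks] ⇒ blocked
  3. L → S → C ← Q → M — S:chain[blocks]; C:collider[blocks]; Q:fork[blocks] ⇒ blocked
  4. L → S ← Q → M — S:collider[open]; Q:fork[blocks] ⇒ blocked
Every path is blocked, so L and M are d-separated given {Q, S}.

Yes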